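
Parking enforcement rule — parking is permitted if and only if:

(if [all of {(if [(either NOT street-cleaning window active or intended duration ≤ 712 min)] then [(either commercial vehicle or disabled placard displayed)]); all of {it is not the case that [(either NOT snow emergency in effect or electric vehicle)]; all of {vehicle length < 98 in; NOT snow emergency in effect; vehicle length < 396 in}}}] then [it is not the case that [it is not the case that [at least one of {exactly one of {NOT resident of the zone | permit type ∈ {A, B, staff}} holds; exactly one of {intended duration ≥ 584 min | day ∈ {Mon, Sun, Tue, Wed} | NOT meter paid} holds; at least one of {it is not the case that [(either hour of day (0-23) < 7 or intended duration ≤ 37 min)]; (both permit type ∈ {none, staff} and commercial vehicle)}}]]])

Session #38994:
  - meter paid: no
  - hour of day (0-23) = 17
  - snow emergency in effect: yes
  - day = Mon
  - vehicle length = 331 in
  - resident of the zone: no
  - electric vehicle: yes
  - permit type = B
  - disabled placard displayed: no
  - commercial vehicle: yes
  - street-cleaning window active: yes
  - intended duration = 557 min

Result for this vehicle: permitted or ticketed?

Atomic conditions:
  NOT street-cleaning window active: yes → false
  intended duration ≤ 712 min: 557 ≤ 712 is true
  commercial vehicle: yes → true
  disabled placard displayed: no → false
  NOT snow emergency in effect: yes → false
  electric vehicle: yes → true
  vehicle length < 98 in: 331 < 98 is false
  vehicle length < 396 in: 331 < 396 is true
  NOT resident of the zone: no → true
  permit type ∈ {A, B, staff}: B is in the set → true
  intended duration ≥ 584 min: 557 ≥ 584 is false
  day ∈ {Mon, Sun, Tue, Wed}: Mon is in the set → true
  NOT meter paid: no → true
  hour of day (0-23) < 7: 17 < 7 is false
  intended duration ≤ 37 min: 557 ≤ 37 is false
  permit type ∈ {none, staff}: B is not in the set → false
Combine:
[1.1.1] false OR true = true
[1.1.2] true OR false = true
[1.1] true → true = true
[1.2.1.1] false OR true = true
[1.2.1] NOT true = false
[1.2.2] false AND false AND true = false
[1.2] false AND false = false
[1] true AND false = false
[2.1.1.1] exactly-one(true, true) = false
[2.1.1.2] exactly-one(false, true, true) = false
[2.1.1.3.1.1] false OR false = false
[2.1.1.3.1] NOT false = true
[2.1.1.3.2] false AND true = false
[2.1.1.3] true OR false = true
[2.1.1] false OR false OR true = true
[2.1] NOT true = false
[2] NOT false = true
[root] false → true (antecedent false ⇒ implication holds) = true
Overall: true → permitted

Permitted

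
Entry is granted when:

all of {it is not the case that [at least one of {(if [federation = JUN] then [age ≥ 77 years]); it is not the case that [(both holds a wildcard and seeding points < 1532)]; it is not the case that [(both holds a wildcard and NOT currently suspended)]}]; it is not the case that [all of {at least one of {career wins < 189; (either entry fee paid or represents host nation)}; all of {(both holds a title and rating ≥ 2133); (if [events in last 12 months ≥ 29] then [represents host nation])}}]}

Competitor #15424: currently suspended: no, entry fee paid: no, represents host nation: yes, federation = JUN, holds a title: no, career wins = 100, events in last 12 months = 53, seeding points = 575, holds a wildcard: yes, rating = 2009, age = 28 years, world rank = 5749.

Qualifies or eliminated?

Atomic conditions:
  federation = JUN: JUN == JUN is true
  age ≥ 77 years: 28 ≥ 77 is false
  holds a wildcard: yes → true
  seeding points < 1532: 575 < 1532 is true
  NOT currently suspended: no → true
  career wins < 189: 100 < 189 is true
  entry fee paid: no → false
  represents host nation: yes → true
  holds a title: no → false
  rating ≥ 2133: 2009 ≥ 2133 is false
  events in last 12 months ≥ 29: 53 ≥ 29 is true
Combine:
[1.1.1] true → false = false
[1.1.2.1] true AND true = true
[1.1.2] NOT true = false
[1.1.3.1] true AND true = true
[1.1.3] NOT true = false
[1.1] false OR false OR false = false
[1] NOT false = true
[2.1.1.2] false OR true = true
[2.1.1] true OR true = true
[2.1.2.1] false AND false = false
[2.1.2.2] true → true = true
[2.1.2] false AND true = false
[2.1] true AND false = false
[2] NOT false = true
[root] true AND true = true
Overall: true → qualifies

Qualifies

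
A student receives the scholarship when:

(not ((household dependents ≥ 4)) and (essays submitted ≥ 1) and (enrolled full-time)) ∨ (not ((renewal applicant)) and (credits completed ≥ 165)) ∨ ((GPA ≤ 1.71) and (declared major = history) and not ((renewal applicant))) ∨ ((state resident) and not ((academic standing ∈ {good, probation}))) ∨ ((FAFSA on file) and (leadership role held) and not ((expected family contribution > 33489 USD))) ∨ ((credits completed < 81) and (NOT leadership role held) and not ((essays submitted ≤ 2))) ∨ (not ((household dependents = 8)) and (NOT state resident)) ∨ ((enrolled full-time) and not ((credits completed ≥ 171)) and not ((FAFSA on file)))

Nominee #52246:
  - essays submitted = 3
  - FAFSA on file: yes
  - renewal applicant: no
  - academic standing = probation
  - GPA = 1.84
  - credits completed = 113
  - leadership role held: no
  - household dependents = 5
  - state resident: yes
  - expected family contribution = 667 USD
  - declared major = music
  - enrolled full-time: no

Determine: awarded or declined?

Atomic conditions:
  household dependents ≥ 4: 5 ≥ 4 is true
  essays submitted ≥ 1: 3 ≥ 1 is true
  enrolled full-time: no → false
  renewal applicant: no → false
  credits completed ≥ 165: 113 ≥ 165 is false
  GPA ≤ 1.71: 1.84 ≤ 1.71 is false
  declared major = history: music == history is false
  state resident: yes → true
  academic standing ∈ {good, probation}: probation is in the set → true
  FAFSA on file: yes → true
  leadership role held: no → false
  expected family contribution > 33489 USD: 667 > 33489 is false
  credits completed < 81: 113 < 81 is false
  NOT leadership role held: no → true
  essays submitted ≤ 2: 3 ≤ 2 is false
  household dependents = 8: 5 == 8 is false
  NOT state resident: yes → false
  credits completed ≥ 171: 113 ≥ 171 is false
Combine:
[1.1] NOT true = false
[1] false AND true AND false = false
[2.1] NOT false = true
[2] true AND false = false
[3.3] NOT false = true
[3] false AND false AND true = false
[4.2] NOT true = false
[4] true AND false = false
[5.3] NOT false = true
[5] true AND false AND true = false
[6.3] NOT false = true
[6] false AND true AND true = false
[7.1] NOT false = true
[7] true AND false = false
[8.2] NOT false = true
[8.3] NOT true = false
[8] false AND true AND false = false
[root] false OR false OR false OR false OR false OR false OR false OR false = false
Overall: false → declined

Declined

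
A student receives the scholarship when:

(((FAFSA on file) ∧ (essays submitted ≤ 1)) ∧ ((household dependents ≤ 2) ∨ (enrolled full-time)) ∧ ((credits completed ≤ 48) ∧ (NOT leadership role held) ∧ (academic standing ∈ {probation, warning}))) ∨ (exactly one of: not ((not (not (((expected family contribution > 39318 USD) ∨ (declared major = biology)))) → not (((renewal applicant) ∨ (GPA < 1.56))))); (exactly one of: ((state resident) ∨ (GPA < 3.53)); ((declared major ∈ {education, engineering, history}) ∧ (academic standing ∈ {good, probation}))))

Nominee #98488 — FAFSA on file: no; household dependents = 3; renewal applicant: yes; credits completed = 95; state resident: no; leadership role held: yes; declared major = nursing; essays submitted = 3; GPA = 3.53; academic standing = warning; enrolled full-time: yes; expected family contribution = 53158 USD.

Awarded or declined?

Awarded

Atomic conditions:
  FAFSA on file: no → false
  essays submitted ≤ 1: 3 ≤ 1 is false
  household dependents ≤ 2: 3 ≤ 2 is false
  enrolled full-time: yes → true
  credits completed ≤ 48: 95 ≤ 48 is false
  NOT leadership role held: yes → false
  academic standing ∈ {probation, warning}: warning is in the set → true
  expected family contribution > 39318 USD: 53158 > 39318 is true
  declared major = biology: nursing == biology is false
  renewal applicant: yes → true
  GPA < 1.56: 3.53 < 1.56 is false
  state resident: no → false
  GPA < 3.53: 3.53 < 3.53 is false
  declared major ∈ {education, engineering, history}: nursing is not in the set → false
  academic standing ∈ {good, probation}: warning is not in the set → false
Combine:
[1.1] false AND false = false
[1.2] false OR true = true
[1.3] false AND false AND true = false
[1] false AND true AND false = false
[2.1.1.1.1.1] true OR false = true
[2.1.1.1.1] NOT true = false
[2.1.1.1] NOT false = true
[2.1.1.2.1] true OR false = true
[2.1.1.2] NOT true = false
[2.1.1] true → false = false
[2.1] NOT false = true
[2.2.1] false OR false = false
[2.2.2] false AND false = false
[2.2] exactly-one(false, false) = false
[2] exactly-one(true, false) = true
[root] false OR true = true
Overall: true → awarded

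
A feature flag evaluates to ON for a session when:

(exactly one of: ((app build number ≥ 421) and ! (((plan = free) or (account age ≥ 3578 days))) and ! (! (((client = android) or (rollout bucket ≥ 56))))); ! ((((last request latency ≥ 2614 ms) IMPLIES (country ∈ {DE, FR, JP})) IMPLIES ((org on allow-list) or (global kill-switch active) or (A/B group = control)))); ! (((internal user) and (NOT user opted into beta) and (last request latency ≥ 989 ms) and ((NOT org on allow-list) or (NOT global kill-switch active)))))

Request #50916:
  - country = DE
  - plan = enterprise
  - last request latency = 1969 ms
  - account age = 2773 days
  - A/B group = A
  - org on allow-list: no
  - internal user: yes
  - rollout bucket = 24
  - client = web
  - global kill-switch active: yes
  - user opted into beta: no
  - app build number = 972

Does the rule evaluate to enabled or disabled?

Disabled

Atomic conditions:
  app build number ≥ 421: 972 ≥ 421 is true
  plan = free: enterprise == free is false
  account age ≥ 3578 days: 2773 ≥ 3578 is false
  client = android: web == android is false
  rollout bucket ≥ 56: 24 ≥ 56 is false
  last request latency ≥ 2614 ms: 1969 ≥ 2614 is false
  country ∈ {DE, FR, JP}: DE is in the set → true
  org on allow-list: no → false
  global kill-switch active: yes → true
  A/B group = control: A == control is false
  internal user: yes → true
  NOT user opted into beta: no → true
  last request latency ≥ 989 ms: 1969 ≥ 989 is true
  NOT org on allow-list: no → true
  NOT global kill-switch active: yes → false
Combine:
[1.2.1] false OR false = false
[1.2] NOT false = true
[1.3.1.1] false OR false = false
[1.3.1] NOT false = true
[1.3] NOT true = false
[1] true AND true AND false = false
[2.1.1] false → true (antecedent false ⇒ implication holds) = true
[2.1.2] false OR true OR false = true
[2.1] true → true = true
[2] NOT true = false
[3.1.4] true OR false = true
[3.1] true AND true AND true AND true = true
[3] NOT true = false
[root] exactly-one(false, false, false) = false
Overall: false → disabled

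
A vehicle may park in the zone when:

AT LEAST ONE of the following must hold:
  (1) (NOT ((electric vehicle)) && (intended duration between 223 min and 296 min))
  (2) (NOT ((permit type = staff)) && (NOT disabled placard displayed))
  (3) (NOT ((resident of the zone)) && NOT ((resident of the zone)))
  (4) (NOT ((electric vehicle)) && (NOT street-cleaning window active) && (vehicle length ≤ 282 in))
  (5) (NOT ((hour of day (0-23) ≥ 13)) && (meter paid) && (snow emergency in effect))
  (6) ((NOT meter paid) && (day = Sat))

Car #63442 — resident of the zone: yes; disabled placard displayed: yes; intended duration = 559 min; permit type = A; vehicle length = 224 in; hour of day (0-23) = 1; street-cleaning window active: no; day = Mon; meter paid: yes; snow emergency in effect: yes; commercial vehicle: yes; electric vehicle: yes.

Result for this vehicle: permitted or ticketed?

Atomic conditions:
  electric vehicle: yes → true
  intended duration between 223 min and 296 min: 559 in [223, 296] is false
  permit type = staff: A == staff is false
  NOT disabled placard displayed: yes → false
  resident of the zone: yes → true
  NOT street-cleaning window active: no → true
  vehicle length ≤ 282 in: 224 ≤ 282 is true
  hour of day (0-23) ≥ 13: 1 ≥ 13 is false
  meter paid: yes → true
  snow emergency in effect: yes → true
  NOT meter paid: yes → false
  day = Sat: Mon == Sat is false
Combine:
[1.1] NOT true = false
[1] false AND false = false
[2.1] NOT false = true
[2] true AND false = false
[3.1] NOT true = false
[3.2] NOT true = false
[3] false AND false = false
[4.1] NOT true = false
[4] false AND true AND true = false
[5.1] NOT false = true
[5] true AND true AND true = true
[6] false AND false = false
[root] false OR false OR false OR false OR true OR false = true
Overall: true → permitted

Permitted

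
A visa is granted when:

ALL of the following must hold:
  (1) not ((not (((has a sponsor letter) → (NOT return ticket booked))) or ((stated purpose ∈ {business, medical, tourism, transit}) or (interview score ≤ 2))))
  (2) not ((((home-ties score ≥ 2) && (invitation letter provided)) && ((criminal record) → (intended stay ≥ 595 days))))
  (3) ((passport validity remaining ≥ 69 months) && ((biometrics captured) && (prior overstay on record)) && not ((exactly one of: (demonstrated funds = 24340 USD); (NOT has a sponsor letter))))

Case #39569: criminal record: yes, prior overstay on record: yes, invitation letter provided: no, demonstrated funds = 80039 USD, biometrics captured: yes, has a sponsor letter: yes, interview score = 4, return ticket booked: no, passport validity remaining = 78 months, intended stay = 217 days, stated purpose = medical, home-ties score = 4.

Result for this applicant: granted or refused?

Refused

Atomic conditions:
  has a sponsor letter: yes → true
  NOT return ticket booked: no → true
  stated purpose ∈ {business, medical, tourism, transit}: medical is in the set → true
  interview score ≤ 2: 4 ≤ 2 is false
  home-ties score ≥ 2: 4 ≥ 2 is true
  invitation letter provided: no → false
  criminal record: yes → true
  intended stay ≥ 595 days: 217 ≥ 595 is false
  passport validity remaining ≥ 69 months: 78 ≥ 69 is true
  biometrics captured: yes → true
  prior overstay on record: yes → true
  demonstrated funds = 24340 USD: 80039 == 24340 is false
  NOT has a sponsor letter: yes → false
Combine:
[1.1.1.1] true → true = true
[1.1.1] NOT true = false
[1.1.2] true OR false = true
[1.1] false OR true = true
[1] NOT true = false
[2.1.1] true AND false = false
[2.1.2] true → false = false
[2.1] false AND false = false
[2] NOT false = true
[3.2] true AND true = true
[3.3.1] exactly-one(false, false) = false
[3.3] NOT false = true
[3] true AND true AND true = true
[root] false AND true AND true = false
Overall: false → refused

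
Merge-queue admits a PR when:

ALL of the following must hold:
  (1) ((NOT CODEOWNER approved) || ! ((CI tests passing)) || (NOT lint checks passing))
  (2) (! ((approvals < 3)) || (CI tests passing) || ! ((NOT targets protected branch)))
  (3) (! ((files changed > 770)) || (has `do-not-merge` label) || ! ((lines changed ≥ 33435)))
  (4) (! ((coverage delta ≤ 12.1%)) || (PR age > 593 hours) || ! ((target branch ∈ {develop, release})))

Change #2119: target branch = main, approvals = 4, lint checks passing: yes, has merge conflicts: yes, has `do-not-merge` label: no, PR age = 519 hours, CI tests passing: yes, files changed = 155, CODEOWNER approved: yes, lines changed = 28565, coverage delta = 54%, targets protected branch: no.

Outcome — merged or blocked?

Blocked

Atomic conditions:
  NOT CODEOWNER approved: yes → false
  CI tests passing: yes → true
  NOT lint checks passing: yes → false
  approvals < 3: 4 < 3 is false
  NOT targets protected branch: no → true
  files changed > 770: 155 > 770 is false
  has `do-not-merge` label: no → false
  lines changed ≥ 33435: 28565 ≥ 33435 is false
  coverage delta ≤ 12.1%: 54 ≤ 12.1 is false
  PR age > 593 hours: 519 > 593 is false
  target branch ∈ {develop, release}: main is not in the set → false
Combine:
[1.2] NOT true = false
[1] false OR false OR false = false
[2.1] NOT false = true
[2.3] NOT true = false
[2] true OR true OR false = true
[3.1] NOT false = true
[3.3] NOT false = true
[3] true OR false OR true = true
[4.1] NOT false = true
[4.3] NOT false = true
[4] true OR false OR true = true
[root] false AND true AND true AND true = false
Overall: false → blocked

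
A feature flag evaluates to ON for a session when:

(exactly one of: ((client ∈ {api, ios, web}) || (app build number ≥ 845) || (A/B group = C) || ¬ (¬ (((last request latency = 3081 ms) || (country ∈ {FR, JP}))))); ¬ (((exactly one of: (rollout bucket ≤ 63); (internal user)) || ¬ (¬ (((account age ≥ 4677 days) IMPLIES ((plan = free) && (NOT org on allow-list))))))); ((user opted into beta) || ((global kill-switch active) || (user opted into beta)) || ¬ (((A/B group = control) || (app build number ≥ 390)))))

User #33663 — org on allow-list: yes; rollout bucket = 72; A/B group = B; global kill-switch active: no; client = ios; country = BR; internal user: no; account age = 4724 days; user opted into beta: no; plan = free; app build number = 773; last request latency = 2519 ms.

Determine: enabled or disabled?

Atomic conditions:
  client ∈ {api, ios, web}: ios is in the set → true
  app build number ≥ 845: 773 ≥ 845 is false
  A/B group = C: B == C is false
  last request latency = 3081 ms: 2519 == 3081 is false
  country ∈ {FR, JP}: BR is not in the set → false
  rollout bucket ≤ 63: 72 ≤ 63 is false
  internal user: no → false
  account age ≥ 4677 days: 4724 ≥ 4677 is true
  plan = free: free == free is true
  NOT org on allow-list: yes → false
  user opted into beta: no → false
  global kill-switch active: no → false
  A/B group = control: B == control is false
  app build number ≥ 390: 773 ≥ 390 is true
Combine:
[1.4.1.1] false OR false = false
[1.4.1] NOT false = true
[1.4] NOT true = false
[1] true OR false OR false OR false = true
[2.1.1] exactly-one(false, false) = false
[2.1.2.1.1.2] true AND false = false
[2.1.2.1.1] true → false = false
[2.1.2.1] NOT false = true
[2.1.2] NOT true = false
[2.1] false OR false = false
[2] NOT false = true
[3.2] false OR false = false
[3.3.1] false OR true = true
[3.3] NOT true = false
[3] false OR false OR false = false
[root] exactly-one(true, true, false) = false
Overall: false → disabled

Disabled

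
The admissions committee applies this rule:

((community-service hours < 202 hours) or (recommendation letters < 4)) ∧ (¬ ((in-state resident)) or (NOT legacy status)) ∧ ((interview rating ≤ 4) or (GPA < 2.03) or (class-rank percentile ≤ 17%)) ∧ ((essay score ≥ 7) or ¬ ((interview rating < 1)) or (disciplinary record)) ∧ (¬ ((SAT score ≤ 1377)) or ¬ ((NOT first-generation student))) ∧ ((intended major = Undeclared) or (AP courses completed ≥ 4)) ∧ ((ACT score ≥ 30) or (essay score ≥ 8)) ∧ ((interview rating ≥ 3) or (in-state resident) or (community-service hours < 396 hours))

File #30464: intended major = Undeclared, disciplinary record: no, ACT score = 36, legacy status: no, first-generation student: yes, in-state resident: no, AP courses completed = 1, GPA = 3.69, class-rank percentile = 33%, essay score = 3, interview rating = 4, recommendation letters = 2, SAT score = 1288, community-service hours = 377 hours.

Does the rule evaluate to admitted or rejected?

Admitted

Atomic conditions:
  community-service hours < 202 hours: 377 < 202 is false
  recommendation letters < 4: 2 < 4 is true
  in-state resident: no → false
  NOT legacy status: no → true
  interview rating ≤ 4: 4 ≤ 4 is true
  GPA < 2.03: 3.69 < 2.03 is false
  class-rank percentile ≤ 17%: 33 ≤ 17 is false
  essay score ≥ 7: 3 ≥ 7 is false
  interview rating < 1: 4 < 1 is false
  disciplinary record: no → false
  SAT score ≤ 1377: 1288 ≤ 1377 is true
  NOT first-generation student: yes → false
  intended major = Undeclared: Undeclared == Undeclared is true
  AP courses completed ≥ 4: 1 ≥ 4 is false
  ACT score ≥ 30: 36 ≥ 30 is true
  essay score ≥ 8: 3 ≥ 8 is false
  interview rating ≥ 3: 4 ≥ 3 is true
  community-service hours < 396 hours: 377 < 396 is true
Combine:
[1] false OR true = true
[2.1] NOT false = true
[2] true OR true = true
[3] true OR false OR false = true
[4.2] NOT false = true
[4] false OR true OR false = true
[5.1] NOT true = false
[5.2] NOT false = true
[5] false OR true = true
[6] true OR false = true
[7] true OR false = true
[8] true OR false OR true = true
[root] true AND true AND true AND true AND true AND true AND true AND true = true
Overall: true → admitted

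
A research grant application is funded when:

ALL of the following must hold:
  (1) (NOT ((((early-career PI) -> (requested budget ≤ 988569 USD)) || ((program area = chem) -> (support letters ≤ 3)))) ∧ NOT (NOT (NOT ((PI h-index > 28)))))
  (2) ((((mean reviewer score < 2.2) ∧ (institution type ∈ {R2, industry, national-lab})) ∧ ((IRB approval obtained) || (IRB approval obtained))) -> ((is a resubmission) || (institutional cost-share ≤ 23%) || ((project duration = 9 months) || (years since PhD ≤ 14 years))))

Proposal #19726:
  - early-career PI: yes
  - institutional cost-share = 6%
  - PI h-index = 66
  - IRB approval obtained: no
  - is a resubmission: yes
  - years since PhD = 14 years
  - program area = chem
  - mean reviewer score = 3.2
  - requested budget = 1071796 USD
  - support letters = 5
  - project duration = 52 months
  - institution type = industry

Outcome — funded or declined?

Declined

Atomic conditions:
  early-career PI: yes → true
  requested budget ≤ 988569 USD: 1071796 ≤ 988569 is false
  program area = chem: chem == chem is true
  support letters ≤ 3: 5 ≤ 3 is false
  PI h-index > 28: 66 > 28 is true
  mean reviewer score < 2.2: 3.2 < 2.2 is false
  institution type ∈ {R2, industry, national-lab}: industry is in the set → true
  IRB approval obtained: no → false
  is a resubmission: yes → true
  institutional cost-share ≤ 23%: 6 ≤ 23 is true
  project duration = 9 months: 52 == 9 is false
  years since PhD ≤ 14 years: 14 ≤ 14 is true
Combine:
[1.1.1.1] true → false = false
[1.1.1.2] true → false = false
[1.1.1] false OR false = false
[1.1] NOT false = true
[1.2.1.1] NOT true = false
[1.2.1] NOT false = true
[1.2] NOT true = false
[1] true AND false = false
[2.1.1] false AND true = false
[2.1.2] false OR false = false
[2.1] false AND false = false
[2.2.3] false OR true = true
[2.2] true OR true OR true = true
[2] false → true (antecedent false ⇒ implication holds) = true
[root] false AND true = false
Overall: false → declined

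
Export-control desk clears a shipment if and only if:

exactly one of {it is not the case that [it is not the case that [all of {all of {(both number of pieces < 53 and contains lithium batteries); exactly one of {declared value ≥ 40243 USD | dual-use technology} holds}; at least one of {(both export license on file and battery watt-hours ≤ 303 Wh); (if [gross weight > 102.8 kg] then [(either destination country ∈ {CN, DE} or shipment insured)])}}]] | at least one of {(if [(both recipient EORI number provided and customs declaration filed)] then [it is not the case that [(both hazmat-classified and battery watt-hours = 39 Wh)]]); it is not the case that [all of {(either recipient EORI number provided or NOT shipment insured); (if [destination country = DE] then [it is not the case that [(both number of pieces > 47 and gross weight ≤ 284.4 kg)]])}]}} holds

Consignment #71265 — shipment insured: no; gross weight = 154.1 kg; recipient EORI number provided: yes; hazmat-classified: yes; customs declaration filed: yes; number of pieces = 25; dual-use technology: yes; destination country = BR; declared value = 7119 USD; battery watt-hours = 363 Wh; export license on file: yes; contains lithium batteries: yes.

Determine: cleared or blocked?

Cleared

Atomic conditions:
  number of pieces < 53: 25 < 53 is true
  contains lithium batteries: yes → true
  declared value ≥ 40243 USD: 7119 ≥ 40243 is false
  dual-use technology: yes → true
  export license on file: yes → true
  battery watt-hours ≤ 303 Wh: 363 ≤ 303 is false
  gross weight > 102.8 kg: 154.1 > 102.8 is true
  destination country ∈ {CN, DE}: BR is not in the set → false
  shipment insured: no → false
  recipient EORI number provided: yes → true
  customs declaration filed: yes → true
  hazmat-classified: yes → true
  battery watt-hours = 39 Wh: 363 == 39 is false
  NOT shipment insured: no → true
  destination country = DE: BR == DE is false
  number of pieces > 47: 25 > 47 is false
  gross weight ≤ 284.4 kg: 154.1 ≤ 284.4 is true
Combine:
[1.1.1.1.1] true AND true = true
[1.1.1.1.2] exactly-one(false, true) = true
[1.1.1.1] true AND true = true
[1.1.1.2.1] true AND false = false
[1.1.1.2.2.2] false OR false = false
[1.1.1.2.2] true → false = false
[1.1.1.2] false OR false = false
[1.1.1] true AND false = false
[1.1] NOT false = true
[1] NOT true = false
[2.1.1] true AND true = true
[2.1.2.1] true AND false = false
[2.1.2] NOT false = true
[2.1] true → true = true
[2.2.1.1] true OR true = true
[2.2.1.2.2.1] false AND true = false
[2.2.1.2.2] NOT false = true
[2.2.1.2] false → true (antecedent false ⇒ implication holds) = true
[2.2.1] true AND true = true
[2.2] NOT true = false
[2] true OR false = true
[root] exactly-one(false, true) = true
Overall: true → cleared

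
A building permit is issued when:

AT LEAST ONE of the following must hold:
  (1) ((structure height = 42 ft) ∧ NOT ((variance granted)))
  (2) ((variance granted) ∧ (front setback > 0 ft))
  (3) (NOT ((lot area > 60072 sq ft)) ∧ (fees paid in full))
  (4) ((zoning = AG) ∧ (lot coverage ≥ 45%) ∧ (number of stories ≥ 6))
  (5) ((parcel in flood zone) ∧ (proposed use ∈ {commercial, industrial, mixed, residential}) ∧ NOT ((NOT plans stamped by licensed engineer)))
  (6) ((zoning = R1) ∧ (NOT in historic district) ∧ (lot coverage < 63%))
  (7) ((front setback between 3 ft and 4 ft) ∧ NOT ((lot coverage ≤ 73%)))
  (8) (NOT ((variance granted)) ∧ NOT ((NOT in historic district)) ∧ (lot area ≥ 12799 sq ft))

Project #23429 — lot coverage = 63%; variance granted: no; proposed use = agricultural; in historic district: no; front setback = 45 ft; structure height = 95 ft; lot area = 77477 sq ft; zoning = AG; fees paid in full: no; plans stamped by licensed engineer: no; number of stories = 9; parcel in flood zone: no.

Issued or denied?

Issued

Atomic conditions:
  structure height = 42 ft: 95 == 42 is false
  variance granted: no → false
  front setback > 0 ft: 45 > 0 is true
  lot area > 60072 sq ft: 77477 > 60072 is true
  fees paid in full: no → false
  zoning = AG: AG == AG is true
  lot coverage ≥ 45%: 63 ≥ 45 is true
  number of stories ≥ 6: 9 ≥ 6 is true
  parcel in flood zone: no → false
  proposed use ∈ {commercial, industrial, mixed, residential}: agricultural is not in the set → false
  NOT plans stamped by licensed engineer: no → true
  zoning = R1: AG == R1 is false
  NOT in historic district: no → true
  lot coverage < 63%: 63 < 63 is false
  front setback between 3 ft and 4 ft: 45 in [3, 4] is false
  lot coverage ≤ 73%: 63 ≤ 73 is true
  lot area ≥ 12799 sq ft: 77477 ≥ 12799 is true
Combine:
[1.2] NOT false = true
[1] false AND true = false
[2] false AND true = false
[3.1] NOT true = false
[3] false AND false = false
[4] true AND true AND true = true
[5.3] NOT true = false
[5] false AND false AND false = false
[6] false AND true AND false = false
[7.2] NOT true = false
[7] false AND false = false
[8.1] NOT false = true
[8.2] NOT true = false
[8] true AND false AND true = false
[root] false OR false OR false OR true OR false OR false OR false OR false = true
Overall: true → issued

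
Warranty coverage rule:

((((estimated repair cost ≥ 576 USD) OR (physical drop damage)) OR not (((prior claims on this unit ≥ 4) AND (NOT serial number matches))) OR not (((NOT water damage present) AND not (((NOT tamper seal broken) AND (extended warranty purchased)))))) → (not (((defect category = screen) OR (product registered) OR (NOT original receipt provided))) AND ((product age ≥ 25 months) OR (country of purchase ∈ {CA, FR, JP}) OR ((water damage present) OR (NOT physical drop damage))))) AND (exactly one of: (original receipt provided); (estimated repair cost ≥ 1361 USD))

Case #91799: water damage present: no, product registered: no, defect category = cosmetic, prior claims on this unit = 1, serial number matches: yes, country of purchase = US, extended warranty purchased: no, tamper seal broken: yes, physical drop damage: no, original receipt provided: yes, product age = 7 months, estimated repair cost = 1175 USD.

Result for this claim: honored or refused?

Honored

Atomic conditions:
  estimated repair cost ≥ 576 USD: 1175 ≥ 576 is true
  physical drop damage: no → false
  prior claims on this unit ≥ 4: 1 ≥ 4 is false
  NOT serial number matches: yes → false
  NOT water damage present: no → true
  NOT tamper seal broken: yes → false
  extended warranty purchased: no → false
  defect category = screen: cosmetic == screen is false
  product registered: no → false
  NOT original receipt provided: yes → false
  product age ≥ 25 months: 7 ≥ 25 is false
  country of purchase ∈ {CA, FR, JP}: US is not in the set → false
  water damage present: no → false
  NOT physical drop damage: no → true
  original receipt provided: yes → true
  estimated repair cost ≥ 1361 USD: 1175 ≥ 1361 is false
Combine:
[1.1.1] true OR false = true
[1.1.2.1] false AND false = false
[1.1.2] NOT false = true
[1.1.3.1.2.1] false AND false = false
[1.1.3.1.2] NOT false = true
[1.1.3.1] true AND true = true
[1.1.3] NOT true = false
[1.1] true OR true OR false = true
[1.2.1.1] false OR false OR false = false
[1.2.1] NOT false = true
[1.2.2.3] false OR true = true
[1.2.2] false OR false OR true = true
[1.2] true AND true = true
[1] true → true = true
[2] exactly-one(true, false) = true
[root] true AND true = true
Overall: true → honored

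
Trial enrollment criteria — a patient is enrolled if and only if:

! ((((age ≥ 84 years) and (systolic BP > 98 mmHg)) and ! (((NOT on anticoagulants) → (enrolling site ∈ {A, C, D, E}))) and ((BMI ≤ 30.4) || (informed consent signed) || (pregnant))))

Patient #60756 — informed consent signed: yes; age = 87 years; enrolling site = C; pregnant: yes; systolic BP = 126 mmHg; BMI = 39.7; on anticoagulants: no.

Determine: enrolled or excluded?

Enrolled

Atomic conditions:
  age ≥ 84 years: 87 ≥ 84 is true
  systolic BP > 98 mmHg: 126 > 98 is true
  NOT on anticoagulants: no → true
  enrolling site ∈ {A, C, D, E}: C is in the set → true
  BMI ≤ 30.4: 39.7 ≤ 30.4 is false
  informed consent signed: yes → true
  pregnant: yes → true
Combine:
[1.1] true AND true = true
[1.2.1] true → true = true
[1.2] NOT true = false
[1.3] false OR true OR true = true
[1] true AND false AND true = false
[root] NOT false = true
Overall: true → enrolled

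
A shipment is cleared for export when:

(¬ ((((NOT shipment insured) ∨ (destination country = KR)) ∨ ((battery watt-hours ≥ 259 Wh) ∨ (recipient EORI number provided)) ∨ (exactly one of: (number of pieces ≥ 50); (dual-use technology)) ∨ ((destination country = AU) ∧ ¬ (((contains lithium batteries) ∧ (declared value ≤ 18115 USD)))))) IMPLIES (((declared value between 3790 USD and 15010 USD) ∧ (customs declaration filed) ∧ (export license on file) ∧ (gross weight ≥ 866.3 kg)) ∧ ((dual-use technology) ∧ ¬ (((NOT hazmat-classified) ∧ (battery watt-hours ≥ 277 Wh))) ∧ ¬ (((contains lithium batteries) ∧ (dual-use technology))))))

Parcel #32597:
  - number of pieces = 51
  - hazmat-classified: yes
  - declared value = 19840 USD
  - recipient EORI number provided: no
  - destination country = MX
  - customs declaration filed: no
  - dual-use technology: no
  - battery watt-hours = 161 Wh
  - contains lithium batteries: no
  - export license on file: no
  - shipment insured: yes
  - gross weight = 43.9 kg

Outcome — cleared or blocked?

Atomic conditions:
  NOT shipment insured: yes → false
  destination country = KR: MX == KR is false
  battery watt-hours ≥ 259 Wh: 161 ≥ 259 is false
  recipient EORI number provided: no → false
  number of pieces ≥ 50: 51 ≥ 50 is true
  dual-use technology: no → false
  destination country = AU: MX == AU is false
  contains lithium batteries: no → false
  declared value ≤ 18115 USD: 19840 ≤ 18115 is false
  declared value between 3790 USD and 15010 USD: 19840 in [3790, 15010] is false
  customs declaration filed: no → false
  export license on file: no → false
  gross weight ≥ 866.3 kg: 43.9 ≥ 866.3 is false
  NOT hazmat-classified: yes → false
  battery watt-hours ≥ 277 Wh: 161 ≥ 277 is false
Combine:
[1.1.1] false OR false = false
[1.1.2] false OR false = false
[1.1.3] exactly-one(true, false) = true
[1.1.4.2.1] false AND false = false
[1.1.4.2] NOT false = true
[1.1.4] false AND true = false
[1.1] false OR false OR true OR false = true
[1] NOT true = false
[2.1] false AND false AND false AND false = false
[2.2.2.1] false AND false = false
[2.2.2] NOT false = true
[2.2.3.1] false AND false = false
[2.2.3] NOT false = true
[2.2] false AND true AND true = false
[2] false AND false = false
[root] false → false (antecedent false ⇒ implication holds) = true
Overall: true → cleared

Cleared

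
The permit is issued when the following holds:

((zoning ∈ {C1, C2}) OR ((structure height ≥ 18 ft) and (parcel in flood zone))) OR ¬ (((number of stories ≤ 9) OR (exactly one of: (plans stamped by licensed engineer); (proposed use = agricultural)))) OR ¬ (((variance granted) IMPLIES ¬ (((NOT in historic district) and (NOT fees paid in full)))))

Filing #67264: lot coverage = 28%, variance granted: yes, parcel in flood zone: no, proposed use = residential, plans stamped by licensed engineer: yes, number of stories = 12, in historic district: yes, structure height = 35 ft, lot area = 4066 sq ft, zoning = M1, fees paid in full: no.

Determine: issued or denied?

Atomic conditions:
  zoning ∈ {C1, C2}: M1 is not in the set → false
  structure height ≥ 18 ft: 35 ≥ 18 is true
  parcel in flood zone: no → false
  number of stories ≤ 9: 12 ≤ 9 is false
  plans stamped by licensed engineer: yes → true
  proposed use = agricultural: residential == agricultural is false
  variance granted: yes → true
  NOT in historic district: yes → false
  NOT fees paid in full: no → true
Combine:
[1.2] true AND false = false
[1] false OR false = false
[2.1.2] exactly-one(true, false) = true
[2.1] false OR true = true
[2] NOT true = false
[3.1.2.1] false AND true = false
[3.1.2] NOT false = true
[3.1] true → true = true
[3] NOT true = false
[root] false OR false OR false = false
Overall: false → denied

Denied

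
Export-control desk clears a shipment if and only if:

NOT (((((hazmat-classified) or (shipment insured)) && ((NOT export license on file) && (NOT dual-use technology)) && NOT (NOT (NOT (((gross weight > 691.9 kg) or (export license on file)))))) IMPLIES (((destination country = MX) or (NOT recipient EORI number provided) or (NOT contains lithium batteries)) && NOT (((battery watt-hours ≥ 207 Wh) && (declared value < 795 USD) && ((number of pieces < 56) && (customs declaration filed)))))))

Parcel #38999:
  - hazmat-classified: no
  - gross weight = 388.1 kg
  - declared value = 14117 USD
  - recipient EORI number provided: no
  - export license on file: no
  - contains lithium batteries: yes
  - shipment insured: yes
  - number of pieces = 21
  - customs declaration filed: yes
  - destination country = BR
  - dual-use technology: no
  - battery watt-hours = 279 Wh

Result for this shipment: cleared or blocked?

Blocked

Atomic conditions:
  hazmat-classified: no → false
  shipment insured: yes → true
  NOT export license on file: no → true
  NOT dual-use technology: no → true
  gross weight > 691.9 kg: 388.1 > 691.9 is false
  export license on file: no → false
  destination country = MX: BR == MX is false
  NOT recipient EORI number provided: no → true
  NOT contains lithium batteries: yes → false
  battery watt-hours ≥ 207 Wh: 279 ≥ 207 is true
  declared value < 795 USD: 14117 < 795 is false
  number of pieces < 56: 21 < 56 is true
  customs declaration filed: yes → true
Combine:
[1.1.1] false OR true = true
[1.1.2] true AND true = true
[1.1.3.1.1.1] false OR false = false
[1.1.3.1.1] NOT false = true
[1.1.3.1] NOT true = false
[1.1.3] NOT false = true
[1.1] true AND true AND true = true
[1.2.1] false OR true OR false = true
[1.2.2.1.3] true AND true = true
[1.2.2.1] true AND false AND true = false
[1.2.2] NOT false = true
[1.2] true AND true = true
[1] true → true = true
[root] NOT true = false
Overall: false → blocked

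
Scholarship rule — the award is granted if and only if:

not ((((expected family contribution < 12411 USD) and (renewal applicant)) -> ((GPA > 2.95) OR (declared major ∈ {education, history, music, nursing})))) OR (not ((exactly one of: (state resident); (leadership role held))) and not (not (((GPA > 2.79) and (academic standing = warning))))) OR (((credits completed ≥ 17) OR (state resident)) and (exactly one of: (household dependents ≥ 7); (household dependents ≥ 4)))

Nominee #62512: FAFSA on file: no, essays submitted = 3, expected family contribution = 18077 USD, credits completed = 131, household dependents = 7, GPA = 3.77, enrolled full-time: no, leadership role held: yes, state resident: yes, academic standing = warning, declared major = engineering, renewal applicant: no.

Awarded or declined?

Atomic conditions:
  expected family contribution < 12411 USD: 18077 < 12411 is false
  renewal applicant: no → false
  GPA > 2.95: 3.77 > 2.95 is true
  declared major ∈ {education, history, music, nursing}: engineering is not in the set → false
  state resident: yes → true
  leadership role held: yes → true
  GPA > 2.79: 3.77 > 2.79 is true
  academic standing = warning: warning == warning is true
  credits completed ≥ 17: 131 ≥ 17 is true
  household dependents ≥ 7: 7 ≥ 7 is true
  household dependents ≥ 4: 7 ≥ 4 is true
Combine:
[1.1.1] false AND false = false
[1.1.2] true OR false = true
[1.1] false → true (antecedent false ⇒ implication holds) = true
[1] NOT true = false
[2.1.1] exactly-one(true, true) = false
[2.1] NOT false = true
[2.2.1.1] true AND true = true
[2.2.1] NOT true = false
[2.2] NOT false = true
[2] true AND true = true
[3.1] true OR true = true
[3.2] exactly-one(true, true) = false
[3] true AND false = false
[root] false OR true OR false = true
Overall: true → awarded

Awarded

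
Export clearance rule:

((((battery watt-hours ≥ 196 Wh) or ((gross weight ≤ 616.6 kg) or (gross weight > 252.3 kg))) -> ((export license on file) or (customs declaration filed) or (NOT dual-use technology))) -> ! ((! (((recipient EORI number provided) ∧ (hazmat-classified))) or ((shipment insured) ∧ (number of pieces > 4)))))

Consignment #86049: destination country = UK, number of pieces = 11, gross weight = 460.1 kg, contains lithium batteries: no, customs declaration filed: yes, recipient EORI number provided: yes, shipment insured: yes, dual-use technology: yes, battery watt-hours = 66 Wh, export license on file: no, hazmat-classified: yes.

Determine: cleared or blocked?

Atomic conditions:
  battery watt-hours ≥ 196 Wh: 66 ≥ 196 is false
  gross weight ≤ 616.6 kg: 460.1 ≤ 616.6 is true
  gross weight > 252.3 kg: 460.1 > 252.3 is true
  export license on file: no → false
  customs declaration filed: yes → true
  NOT dual-use technology: yes → false
  recipient EORI number provided: yes → true
  hazmat-classified: yes → true
  shipment insured: yes → true
  number of pieces > 4: 11 > 4 is true
Combine:
[1.1.2] true OR true = true
[1.1] false OR true = true
[1.2] false OR true OR false = true
[1] true → true = true
[2.1.1.1] true AND true = true
[2.1.1] NOT true = false
[2.1.2] true AND true = true
[2.1] false OR true = true
[2] NOT true = false
[root] true → false = false
Overall: false → blocked

Blocked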